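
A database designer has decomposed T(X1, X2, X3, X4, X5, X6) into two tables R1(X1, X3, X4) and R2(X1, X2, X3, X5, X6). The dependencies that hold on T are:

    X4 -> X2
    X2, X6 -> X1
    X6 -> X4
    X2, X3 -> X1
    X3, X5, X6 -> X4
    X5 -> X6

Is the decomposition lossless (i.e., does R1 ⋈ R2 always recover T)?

No

Common attributes: R1 ∩ R2 = {X1, X3}.
No dependency enlarges {X1, X3}, so (X1, X3)⁺ = {X1, X3}.
The closure contains neither all of R1 = {X1, X3, X4} nor all of R2 = {X1, X2, X3, X5, X6}, so the common attributes are not a superkey of either fragment. The join is lossy.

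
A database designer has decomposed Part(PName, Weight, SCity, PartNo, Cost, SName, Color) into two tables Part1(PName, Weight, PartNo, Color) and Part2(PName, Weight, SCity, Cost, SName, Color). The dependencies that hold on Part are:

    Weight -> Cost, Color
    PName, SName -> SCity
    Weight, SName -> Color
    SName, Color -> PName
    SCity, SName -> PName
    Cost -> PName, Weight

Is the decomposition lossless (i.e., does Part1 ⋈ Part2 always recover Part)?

No

Common attributes: Part1 ∩ Part2 = {PName, Weight, Color}.
Closure of {PName, Weight, Color}: Weight → Cost, Color applies, adding Cost. So (PName, Weight, Color)⁺ = {PName, Weight, Cost, Color}.
The closure contains neither all of Part1 = {PName, Weight, PartNo, Color} nor all of Part2 = {PName, Weight, SCity, Cost, SName, Color}, so the common attributes are not a superkey of either fragment. The join is lossy.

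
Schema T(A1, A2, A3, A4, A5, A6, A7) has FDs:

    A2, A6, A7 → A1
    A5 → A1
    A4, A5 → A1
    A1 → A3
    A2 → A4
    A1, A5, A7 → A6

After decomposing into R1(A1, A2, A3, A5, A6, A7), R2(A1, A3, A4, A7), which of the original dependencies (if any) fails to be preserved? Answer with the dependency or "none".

Check A2 → A4: no single fragment contains all of {A2, A4}, and the restricted closure of {A2} across the fragments never reaches {A4}.
A2, A6, A7 → A1 is preserved.
A5 → A1 is preserved.
A4, A5 → A1 is preserved.
A1 → A3 is preserved.
A1, A5, A7 → A6 is preserved.

A2 → A4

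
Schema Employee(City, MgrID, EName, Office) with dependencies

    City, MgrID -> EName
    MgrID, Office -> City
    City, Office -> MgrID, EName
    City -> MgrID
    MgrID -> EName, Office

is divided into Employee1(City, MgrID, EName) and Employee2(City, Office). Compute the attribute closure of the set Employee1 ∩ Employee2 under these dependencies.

Employee1 ∩ Employee2 = {City}.
City → MgrID applies, adding MgrID
MgrID → EName, Office applies, adding EName, Office
Closure: {City, MgrID, EName, Office}.

City, MgrID, EName, Office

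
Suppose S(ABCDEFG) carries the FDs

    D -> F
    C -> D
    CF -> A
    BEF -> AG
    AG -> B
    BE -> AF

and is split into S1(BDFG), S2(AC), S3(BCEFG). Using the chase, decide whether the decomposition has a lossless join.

No

Chase test. Columns are ABCDEFG; row i has aⱼ where attribute j ∈ Si, else bᵢⱼ.
Initial tableau (one row per fragment):
  row 1: b11 a2 b13 a4 b15 a6 a7
  row 2: a1 b22 a3 b24 b25 b26 b27
  row 3: b31 a2 a3 b34 a5 a6 a7
Rows 2 and 3 agree on C; apply C→D and equate their D entries.
Rows 2 and 3 agree on D; apply D→F and equate their F entries.
Rows 2 and 3 agree on CF; apply CF→A and equate their A entries.
No row becomes fully distinguished — the join is lossy.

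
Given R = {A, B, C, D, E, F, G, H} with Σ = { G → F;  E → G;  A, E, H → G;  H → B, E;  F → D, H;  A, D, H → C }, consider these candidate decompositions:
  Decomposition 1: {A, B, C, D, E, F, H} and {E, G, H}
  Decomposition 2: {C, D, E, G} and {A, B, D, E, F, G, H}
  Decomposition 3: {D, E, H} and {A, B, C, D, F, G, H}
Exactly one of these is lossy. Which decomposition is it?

Decomposition 1: common = {E, H}, closure = {B, D, E, F, G, H} → lossless.
Decomposition 2: common = {D, E, G}, closure = {B, D, E, F, G, H} → lossy.
Decomposition 3: common = {D, H}, closure = {B, D, E, F, G, H} → lossless.

Decomposition 2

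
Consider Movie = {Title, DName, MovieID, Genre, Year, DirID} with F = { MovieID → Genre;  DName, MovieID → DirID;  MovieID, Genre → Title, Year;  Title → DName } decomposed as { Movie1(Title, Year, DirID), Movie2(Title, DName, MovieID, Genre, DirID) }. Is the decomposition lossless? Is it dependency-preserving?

Lossless test: (Title, DirID)⁺ = {Title, DName, DirID}, which is a superkey of neither fragment — lossy.
Dependency preservation: the restricted closure of {MovieID, Genre} across the fragments never reaches {Title, Year}, so MovieID, Genre → Title, Year cannot be enforced without a join — not preserved.

lossy and not dependency-preserving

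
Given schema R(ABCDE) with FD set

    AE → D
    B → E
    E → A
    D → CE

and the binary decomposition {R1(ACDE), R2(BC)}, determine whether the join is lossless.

No

Common attributes: R1 ∩ R2 = {C}.
No dependency enlarges {C}, so (C)⁺ = {C}.
The closure contains neither all of R1 = {ACDE} nor all of R2 = {BC}, so the common attributes are not a superkey of either fragment. The join is lossy.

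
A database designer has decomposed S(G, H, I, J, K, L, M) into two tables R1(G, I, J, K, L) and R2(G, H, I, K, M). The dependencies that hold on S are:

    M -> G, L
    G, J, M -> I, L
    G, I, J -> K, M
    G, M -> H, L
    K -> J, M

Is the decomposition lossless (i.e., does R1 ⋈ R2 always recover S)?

Common attributes: R1 ∩ R2 = {G, I, K}.
Closure of {G, I, K}: K → J, M applies, adding J, M; M → G, L applies, adding L; G, M → H, L applies, adding H. So (G, I, K)⁺ = {G, H, I, J, K, L, M}.
This closure contains every attribute of R1, so R1 ∩ R2 → R1. The join is lossless.

Yes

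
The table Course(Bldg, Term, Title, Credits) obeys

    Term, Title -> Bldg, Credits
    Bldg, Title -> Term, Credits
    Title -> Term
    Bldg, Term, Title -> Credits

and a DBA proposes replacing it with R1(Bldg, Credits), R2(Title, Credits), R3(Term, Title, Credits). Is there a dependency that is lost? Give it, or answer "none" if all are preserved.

Check Term, Title → Bldg, Credits: no single fragment contains all of {Bldg, Term, Title, Credits}, and the restricted closure of {Term, Title} across the fragments never reaches {Bldg, Credits}.
Bldg, Title → Term, Credits is preserved.
Title → Term is preserved.
Bldg, Term, Title → Credits is preserved.

Term, Title -> Bldg, Credits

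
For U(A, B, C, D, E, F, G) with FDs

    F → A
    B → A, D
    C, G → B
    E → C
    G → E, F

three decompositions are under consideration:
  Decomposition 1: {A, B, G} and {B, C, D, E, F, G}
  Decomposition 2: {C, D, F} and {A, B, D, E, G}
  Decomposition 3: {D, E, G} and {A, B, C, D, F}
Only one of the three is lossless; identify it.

Decomposition 1

Decomposition 1: common = {B, G}, closure = {A, B, C, D, E, F, G} → lossless.
Decomposition 2: common = {D}, closure = {D} → lossy.
Decomposition 3: common = {D}, closure = {D} → lossy.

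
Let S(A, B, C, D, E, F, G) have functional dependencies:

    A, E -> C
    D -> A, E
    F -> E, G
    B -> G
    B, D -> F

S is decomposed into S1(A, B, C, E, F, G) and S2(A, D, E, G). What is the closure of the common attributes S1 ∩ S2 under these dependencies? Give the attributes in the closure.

A, C, E, G

S1 ∩ S2 = {A, E, G}.
A, E → C applies, adding C
Closure: {A, C, E, G}.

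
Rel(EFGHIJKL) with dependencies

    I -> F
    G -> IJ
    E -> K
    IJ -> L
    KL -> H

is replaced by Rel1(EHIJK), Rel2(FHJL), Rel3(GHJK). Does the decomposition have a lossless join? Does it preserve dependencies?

lossy and not dependency-preserving

Lossless test (chase): applying each FD to every pair of rows produces no changes in the tableau, so no row becomes fully distinguished — the join is lossy.
Dependency preservation: the restricted closure of {I} across the fragments never reaches {F}, so I → F cannot be enforced without a join — not preserved.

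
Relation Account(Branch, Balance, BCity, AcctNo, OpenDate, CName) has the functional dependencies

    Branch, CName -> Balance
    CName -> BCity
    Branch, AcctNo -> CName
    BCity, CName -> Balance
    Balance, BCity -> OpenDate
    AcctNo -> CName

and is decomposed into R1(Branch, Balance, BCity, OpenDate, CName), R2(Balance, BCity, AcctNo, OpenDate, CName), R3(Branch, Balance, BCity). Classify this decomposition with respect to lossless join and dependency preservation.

lossy but dependency-preserving

Lossless test (chase): Rows 1 and 3 agree on Balance, BCity; apply Balance, BCity→OpenDate and equate their OpenDate entries. No row becomes fully distinguished — the join is lossy.
Dependency preservation: Branch, AcctNo → CName is not contained in any single fragment, but the restricted closure of its left-hand side across the fragments still reaches the right-hand side; the remaining FDs each lie inside some fragment. All dependencies are preserved.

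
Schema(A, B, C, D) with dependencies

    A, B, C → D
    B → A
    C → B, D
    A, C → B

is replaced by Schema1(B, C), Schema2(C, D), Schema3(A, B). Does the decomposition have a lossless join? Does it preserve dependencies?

lossless and dependency-preserving

Lossless test (chase): Rows 1 and 3 agree on B; apply B→A and equate their A entries. Rows 1 and 2 agree on C; apply C→B, D and equate their B, D entries. Rows 1 and 2 agree on B; apply B→A and equate their A entries. Row 1 is now all distinguished symbols — the join is lossless.
Dependency preservation: A, B, C → D; C → B, D; A, C → B are not contained in any single fragment, but the restricted closure of each left-hand side across the fragments still reaches the right-hand side; the remaining FDs each lie inside some fragment. All dependencies are preserved.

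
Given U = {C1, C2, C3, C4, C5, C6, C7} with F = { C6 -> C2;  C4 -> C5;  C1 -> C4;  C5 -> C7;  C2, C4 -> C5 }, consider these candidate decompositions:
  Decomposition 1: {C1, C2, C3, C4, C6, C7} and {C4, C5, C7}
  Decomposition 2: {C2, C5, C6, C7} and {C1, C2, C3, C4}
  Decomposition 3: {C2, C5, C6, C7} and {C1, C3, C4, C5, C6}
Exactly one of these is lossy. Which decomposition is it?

Decomposition 1: common = {C4, C7}, closure = {C4, C5, C7} → lossless.
Decomposition 2: common = {C2}, closure = {C2} → lossy.
Decomposition 3: common = {C5, C6}, closure = {C2, C5, C6, C7} → lossless.

Decomposition 2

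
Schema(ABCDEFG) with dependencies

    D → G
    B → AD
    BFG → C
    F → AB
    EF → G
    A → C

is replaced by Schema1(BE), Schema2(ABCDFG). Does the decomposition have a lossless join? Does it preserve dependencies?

Lossless test: (B)⁺ = {ABCDG}, which is a superkey of neither fragment — lossy.
Dependency preservation: EF → G is not contained in any single fragment, but the restricted closure of its left-hand side across the fragments still reaches the right-hand side; the remaining FDs each lie inside some fragment. All dependencies are preserved.

lossy but dependency-preserving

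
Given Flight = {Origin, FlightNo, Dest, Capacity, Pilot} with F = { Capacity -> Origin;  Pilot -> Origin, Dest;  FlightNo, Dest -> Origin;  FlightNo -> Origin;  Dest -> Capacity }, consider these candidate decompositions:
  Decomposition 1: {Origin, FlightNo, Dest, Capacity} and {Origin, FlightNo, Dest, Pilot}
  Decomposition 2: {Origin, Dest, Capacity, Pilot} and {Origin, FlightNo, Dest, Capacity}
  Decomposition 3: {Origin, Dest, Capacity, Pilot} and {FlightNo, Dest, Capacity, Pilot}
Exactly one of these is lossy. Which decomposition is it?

Decomposition 2

Decomposition 1: common = {Origin, FlightNo, Dest}, closure = {Origin, FlightNo, Dest, Capacity} → lossless.
Decomposition 2: common = {Origin, Dest, Capacity}, closure = {Origin, Dest, Capacity} → lossy.
Decomposition 3: common = {Dest, Capacity, Pilot}, closure = {Origin, Dest, Capacity, Pilot} → lossless.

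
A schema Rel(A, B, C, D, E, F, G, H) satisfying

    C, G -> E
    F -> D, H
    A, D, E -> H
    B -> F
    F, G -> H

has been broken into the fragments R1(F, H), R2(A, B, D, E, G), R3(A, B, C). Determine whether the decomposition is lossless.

No

Chase test. Columns are A, B, C, D, E, F, G, H; row i has aⱼ where attribute j ∈ Ri, else bᵢⱼ.
Initial tableau (one row per fragment):
  row 1: b11 b12 b13 b14 b15 a6 b17 a8
  row 2: a1 a2 b23 a4 a5 b26 a7 b28
  row 3: a1 a2 a3 b34 b35 b36 b37 b38
Rows 2 and 3 agree on B; apply B→F and equate their F entries.
Rows 2 and 3 agree on F; apply F→D, H and equate their D, H entries.
No row becomes fully distinguished — the join is lossy.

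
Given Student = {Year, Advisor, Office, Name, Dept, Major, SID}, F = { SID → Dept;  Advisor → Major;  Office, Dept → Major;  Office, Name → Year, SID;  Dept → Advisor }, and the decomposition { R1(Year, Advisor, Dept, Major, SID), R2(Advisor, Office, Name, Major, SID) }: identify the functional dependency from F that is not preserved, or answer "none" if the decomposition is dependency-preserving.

Office, Name → Year, SID

Check Office, Name → Year, SID: no single fragment contains all of {Year, Office, Name, SID}, and the restricted closure of {Office, Name} across the fragments never reaches {Year, SID}.
SID → Dept is preserved.
Advisor → Major is preserved.
Office, Dept → Major is preserved.
Dept → Advisor is preserved.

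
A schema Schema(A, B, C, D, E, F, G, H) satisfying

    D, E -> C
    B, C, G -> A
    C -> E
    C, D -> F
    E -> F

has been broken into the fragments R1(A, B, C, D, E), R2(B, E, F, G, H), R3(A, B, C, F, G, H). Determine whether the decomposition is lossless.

No

Chase test. Columns are A, B, C, D, E, F, G, H; row i has aⱼ where attribute j ∈ Ri, else bᵢⱼ.
Initial tableau (one row per fragment):
  row 1: a1 a2 a3 a4 a5 b16 b17 b18
  row 2: b21 a2 b23 b24 a5 a6 a7 a8
  row 3: a1 a2 a3 b34 b35 a6 a7 a8
Rows 1 and 3 agree on C; apply C→E and equate their E entries.
Rows 1 and 2 agree on E; apply E→F and equate their F entries.
No row becomes fully distinguished — the join is lossy.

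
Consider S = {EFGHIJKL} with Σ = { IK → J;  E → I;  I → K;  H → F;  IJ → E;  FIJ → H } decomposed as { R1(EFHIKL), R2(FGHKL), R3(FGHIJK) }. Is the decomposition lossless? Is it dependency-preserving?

lossy but dependency-preserving

Lossless test (chase): Rows 1 and 3 agree on IK; apply IK→J and equate their J entries. Rows 1 and 3 agree on IJ; apply IJ→E and equate their E entries. No row becomes fully distinguished — the join is lossy.
Dependency preservation: IJ → E is not contained in any single fragment, but the restricted closure of its left-hand side across the fragments still reaches the right-hand side; the remaining FDs each lie inside some fragment. All dependencies are preserved.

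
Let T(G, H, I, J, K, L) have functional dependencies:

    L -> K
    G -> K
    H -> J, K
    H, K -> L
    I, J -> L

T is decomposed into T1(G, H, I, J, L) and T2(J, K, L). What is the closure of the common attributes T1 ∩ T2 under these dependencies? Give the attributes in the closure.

J, K, L

T1 ∩ T2 = {J, L}.
L → K applies, adding K
Closure: {J, K, L}.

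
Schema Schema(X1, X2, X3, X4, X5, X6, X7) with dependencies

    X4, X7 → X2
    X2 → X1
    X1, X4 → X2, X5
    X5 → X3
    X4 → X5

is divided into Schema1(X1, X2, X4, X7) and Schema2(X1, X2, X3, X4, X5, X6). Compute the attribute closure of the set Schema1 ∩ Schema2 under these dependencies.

X1, X2, X3, X4, X5

Schema1 ∩ Schema2 = {X1, X2, X4}.
X1, X4 → X2, X5 applies, adding X5
X5 → X3 applies, adding X3
Closure: {X1, X2, X3, X4, X5}.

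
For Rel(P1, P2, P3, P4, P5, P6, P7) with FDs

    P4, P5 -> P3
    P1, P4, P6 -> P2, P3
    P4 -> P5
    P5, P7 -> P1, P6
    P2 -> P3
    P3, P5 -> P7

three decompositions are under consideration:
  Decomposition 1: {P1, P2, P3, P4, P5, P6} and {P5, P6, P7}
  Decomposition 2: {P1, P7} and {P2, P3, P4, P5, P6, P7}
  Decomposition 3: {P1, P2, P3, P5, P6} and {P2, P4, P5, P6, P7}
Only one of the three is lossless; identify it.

Decomposition 3

Decomposition 1: common = {P5, P6}, closure = {P5, P6} → lossy.
Decomposition 2: common = {P7}, closure = {P7} → lossy.
Decomposition 3: common = {P2, P5, P6}, closure = {P1, P2, P3, P5, P6, P7} → lossless.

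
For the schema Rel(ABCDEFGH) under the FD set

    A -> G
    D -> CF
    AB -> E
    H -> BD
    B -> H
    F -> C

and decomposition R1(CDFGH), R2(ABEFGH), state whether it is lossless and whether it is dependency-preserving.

Lossless test: (FGH)⁺ = {BCDFGH}, which contains all of one fragment — lossless.
Dependency preservation: H → BD is not contained in any single fragment, but the restricted closure of its left-hand side across the fragments still reaches the right-hand side; the remaining FDs each lie inside some fragment. All dependencies are preserved.

lossless and dependency-preserving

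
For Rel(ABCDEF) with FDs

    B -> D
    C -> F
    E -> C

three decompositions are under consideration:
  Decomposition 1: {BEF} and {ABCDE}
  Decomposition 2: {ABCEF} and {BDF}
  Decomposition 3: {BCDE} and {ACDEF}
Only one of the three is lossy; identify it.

Decomposition 1: common = {BE}, closure = {BCDEF} → lossless.
Decomposition 2: common = {BF}, closure = {BDF} → lossless.
Decomposition 3: common = {CDE}, closure = {CDEF} → lossy.

Decomposition 3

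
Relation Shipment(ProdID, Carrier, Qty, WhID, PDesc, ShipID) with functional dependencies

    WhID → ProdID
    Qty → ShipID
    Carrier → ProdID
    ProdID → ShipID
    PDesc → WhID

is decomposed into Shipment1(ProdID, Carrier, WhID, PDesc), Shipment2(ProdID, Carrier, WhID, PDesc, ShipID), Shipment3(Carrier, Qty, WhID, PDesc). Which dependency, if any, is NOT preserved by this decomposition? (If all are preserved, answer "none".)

Check Qty → ShipID: no single fragment contains all of {Qty, ShipID}, and the restricted closure of {Qty} across the fragments never reaches {ShipID}.
WhID → ProdID is preserved.
Carrier → ProdID is preserved.
ProdID → ShipID is preserved.
PDesc → WhID is preserved.

Qty → ShipID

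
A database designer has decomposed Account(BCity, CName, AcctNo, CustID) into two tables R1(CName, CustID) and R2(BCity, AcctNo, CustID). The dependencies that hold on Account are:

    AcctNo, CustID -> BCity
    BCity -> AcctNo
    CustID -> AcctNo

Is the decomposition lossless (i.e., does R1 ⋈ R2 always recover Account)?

Yes

Common attributes: R1 ∩ R2 = {CustID}.
Closure of {CustID}: CustID → AcctNo applies, adding AcctNo; AcctNo, CustID → BCity applies, adding BCity. So (CustID)⁺ = {BCity, AcctNo, CustID}.
This closure contains every attribute of R2, so R1 ∩ R2 → R2. The join is lossless.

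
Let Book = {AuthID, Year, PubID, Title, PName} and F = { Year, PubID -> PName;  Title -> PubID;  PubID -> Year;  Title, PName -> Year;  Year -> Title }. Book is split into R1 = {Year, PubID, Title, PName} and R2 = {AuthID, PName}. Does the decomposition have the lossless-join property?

No

Common attributes: R1 ∩ R2 = {PName}.
No dependency enlarges {PName}, so (PName)⁺ = {PName}.
The closure contains neither all of R1 = {Year, PubID, Title, PName} nor all of R2 = {AuthID, PName}, so the common attributes are not a superkey of either fragment. The join is lossy.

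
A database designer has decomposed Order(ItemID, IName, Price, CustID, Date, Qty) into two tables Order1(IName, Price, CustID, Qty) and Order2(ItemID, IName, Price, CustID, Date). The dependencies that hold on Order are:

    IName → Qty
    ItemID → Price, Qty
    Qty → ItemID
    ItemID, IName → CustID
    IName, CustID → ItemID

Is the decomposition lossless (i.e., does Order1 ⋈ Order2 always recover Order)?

Yes

Common attributes: Order1 ∩ Order2 = {IName, Price, CustID}.
Closure of {IName, Price, CustID}: IName → Qty applies, adding Qty; Qty → ItemID applies, adding ItemID. So (IName, Price, CustID)⁺ = {ItemID, IName, Price, CustID, Qty}.
This closure contains every attribute of Order1, so Order1 ∩ Order2 → Order1. The join is lossless.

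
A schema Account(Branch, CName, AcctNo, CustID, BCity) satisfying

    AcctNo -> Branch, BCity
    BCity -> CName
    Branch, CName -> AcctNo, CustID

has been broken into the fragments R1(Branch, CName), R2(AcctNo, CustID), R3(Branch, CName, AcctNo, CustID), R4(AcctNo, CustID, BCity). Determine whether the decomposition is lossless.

Yes

Chase test. Columns are Branch, CName, AcctNo, CustID, BCity; row i has aⱼ where attribute j ∈ Ri, else bᵢⱼ.
Initial tableau (one row per fragment):
  row 1: a1 a2 b13 b14 b15
  row 2: b21 b22 a3 a4 b25
  row 3: a1 a2 a3 a4 b35
  row 4: b41 b42 a3 a4 a5
Rows 2 and 3 agree on AcctNo; apply AcctNo→Branch, BCity and equate their Branch, BCity entries.
Rows 2 and 4 agree on AcctNo; apply AcctNo→Branch, BCity and equate their Branch, BCity entries.
Rows 2 and 3 agree on BCity; apply BCity→CName and equate their CName entries.
Rows 2 and 4 agree on BCity; apply BCity→CName and equate their CName entries.
Rows 1 and 2 agree on Branch, CName; apply Branch, CName→AcctNo, CustID and equate their AcctNo, CustID entries.
Rows 1 and 2 agree on AcctNo; apply AcctNo→Branch, BCity and equate their Branch, BCity entries.
Row 1 is now all distinguished symbols — the join is lossless.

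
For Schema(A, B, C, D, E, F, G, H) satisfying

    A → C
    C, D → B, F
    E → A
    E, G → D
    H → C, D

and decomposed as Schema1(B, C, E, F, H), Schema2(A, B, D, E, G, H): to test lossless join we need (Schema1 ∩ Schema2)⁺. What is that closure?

A, B, C, D, E, F, H

Schema1 ∩ Schema2 = {B, E, H}.
E → A applies, adding A
H → C, D applies, adding C, D
C, D → B, F applies, adding F
Closure: {A, B, C, D, E, F, H}.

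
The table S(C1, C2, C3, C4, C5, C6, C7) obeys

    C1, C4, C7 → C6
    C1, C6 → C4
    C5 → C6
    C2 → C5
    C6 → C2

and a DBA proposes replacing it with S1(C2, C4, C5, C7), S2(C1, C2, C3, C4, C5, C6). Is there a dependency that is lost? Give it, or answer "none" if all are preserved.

Check C1, C4, C7 → C6: no single fragment contains all of {C1, C4, C6, C7}, and the restricted closure of {C1, C4, C7} across the fragments never reaches {C6}.
C1, C6 → C4 is preserved.
C5 → C6 is preserved.
C2 → C5 is preserved.
C6 → C2 is preserved.

C1, C4, C7 → C6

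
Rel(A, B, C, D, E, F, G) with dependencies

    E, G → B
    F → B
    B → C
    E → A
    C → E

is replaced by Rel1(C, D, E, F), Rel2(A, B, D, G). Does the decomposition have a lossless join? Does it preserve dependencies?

Lossless test: (D)⁺ = {D}, which is a superkey of neither fragment — lossy.
Dependency preservation: the restricted closure of {E, G} across the fragments never reaches {B}, so E, G → B cannot be enforced without a join — not preserved.

lossy and not dependency-preserving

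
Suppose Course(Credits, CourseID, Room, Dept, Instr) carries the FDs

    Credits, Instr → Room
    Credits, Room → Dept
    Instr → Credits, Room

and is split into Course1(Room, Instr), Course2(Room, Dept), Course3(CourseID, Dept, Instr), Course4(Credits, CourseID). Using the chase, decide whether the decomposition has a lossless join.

No

Chase test. Columns are Credits, CourseID, Room, Dept, Instr; row i has aⱼ where attribute j ∈ Coursei, else bᵢⱼ.
Initial tableau (one row per fragment):
  row 1: b11 b12 a3 b14 a5
  row 2: b21 b22 a3 a4 b25
  row 3: b31 a2 b33 a4 a5
  row 4: a1 a2 b43 b44 b45
Rows 1 and 3 agree on Instr; apply Instr→Credits, Room and equate their Credits, Room entries.
Rows 1 and 3 agree on Credits, Room; apply Credits, Room→Dept and equate their Dept entries.
No row becomes fully distinguished — the join is lossy.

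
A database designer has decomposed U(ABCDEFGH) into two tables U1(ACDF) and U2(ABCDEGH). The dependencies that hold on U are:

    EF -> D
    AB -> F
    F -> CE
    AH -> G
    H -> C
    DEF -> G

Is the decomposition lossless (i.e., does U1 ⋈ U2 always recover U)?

Common attributes: U1 ∩ U2 = {ACD}.
No dependency enlarges {ACD}, so (ACD)⁺ = {ACD}.
The closure contains neither all of U1 = {ACDF} nor all of U2 = {ABCDEGH}, so the common attributes are not a superkey of either fragment. The join is lossy.

No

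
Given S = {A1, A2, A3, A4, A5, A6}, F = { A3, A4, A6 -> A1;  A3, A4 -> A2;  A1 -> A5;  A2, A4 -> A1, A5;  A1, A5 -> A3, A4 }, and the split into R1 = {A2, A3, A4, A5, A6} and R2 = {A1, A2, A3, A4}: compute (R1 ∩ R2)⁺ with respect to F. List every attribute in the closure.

R1 ∩ R2 = {A2, A3, A4}.
A2, A4 → A1, A5 applies, adding A1, A5
Closure: {A1, A2, A3, A4, A5}.

A1, A2, A3, A4, A5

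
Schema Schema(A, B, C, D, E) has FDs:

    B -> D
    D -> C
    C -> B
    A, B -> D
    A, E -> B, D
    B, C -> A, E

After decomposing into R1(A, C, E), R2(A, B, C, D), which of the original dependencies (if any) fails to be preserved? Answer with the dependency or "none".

none

B → D lies within R2.
D → C lies within R2.
C → B lies within R2.
A, B → D lies within R2.
A, E → B, D: restricted closure across fragments reaches B, D.
B, C → A, E: restricted closure across fragments reaches A, E.
Every dependency is enforceable on the fragments, so the decomposition is dependency-preserving.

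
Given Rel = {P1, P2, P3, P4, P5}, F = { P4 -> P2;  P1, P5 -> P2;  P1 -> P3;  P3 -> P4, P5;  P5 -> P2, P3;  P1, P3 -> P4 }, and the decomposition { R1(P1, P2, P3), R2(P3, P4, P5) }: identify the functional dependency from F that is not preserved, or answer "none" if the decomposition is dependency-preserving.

Check P4 → P2: no single fragment contains all of {P2, P4}, and the restricted closure of {P4} across the fragments never reaches {P2}.
P1, P5 → P2 is preserved.
P1 → P3 is preserved.
P3 → P4, P5 is preserved.
P5 → P2, P3 is preserved.
P1, P3 → P4 is preserved.

P4 -> P2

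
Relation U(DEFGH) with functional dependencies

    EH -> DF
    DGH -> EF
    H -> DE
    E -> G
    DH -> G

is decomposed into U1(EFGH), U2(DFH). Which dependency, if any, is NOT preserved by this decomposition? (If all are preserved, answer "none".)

EH → DF: restricted closure across fragments reaches DF.
DGH → EF: restricted closure across fragments reaches EF.
H → DE: restricted closure across fragments reaches DE.
E → G lies within U1.
DH → G: restricted closure across fragments reaches G.
Every dependency is enforceable on the fragments, so the decomposition is dependency-preserving.

none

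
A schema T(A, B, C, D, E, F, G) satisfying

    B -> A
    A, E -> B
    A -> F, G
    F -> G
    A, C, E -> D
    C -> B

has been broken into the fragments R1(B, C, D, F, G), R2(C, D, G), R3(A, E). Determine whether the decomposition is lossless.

No

Chase test. Columns are A, B, C, D, E, F, G; row i has aⱼ where attribute j ∈ Ri, else bᵢⱼ.
Initial tableau (one row per fragment):
  row 1: b11 a2 a3 a4 b15 a6 a7
  row 2: b21 b22 a3 a4 b25 b26 a7
  row 3: a1 b32 b33 b34 a5 b36 b37
Rows 1 and 2 agree on C; apply C→B and equate their B entries.
Rows 1 and 2 agree on B; apply B→A and equate their A entries.
Rows 1 and 2 agree on A; apply A→F, G and equate their F, G entries.
No row becomes fully distinguished — the join is lossy.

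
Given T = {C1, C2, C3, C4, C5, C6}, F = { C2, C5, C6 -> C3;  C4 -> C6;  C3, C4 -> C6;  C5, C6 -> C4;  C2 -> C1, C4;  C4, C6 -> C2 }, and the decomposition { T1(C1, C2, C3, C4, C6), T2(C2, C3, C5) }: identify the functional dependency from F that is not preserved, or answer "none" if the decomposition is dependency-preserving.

C5, C6 -> C4

Check C5, C6 → C4: no single fragment contains all of {C4, C5, C6}, and the restricted closure of {C5, C6} across the fragments never reaches {C4}.
C2, C5, C6 → C3 is preserved.
C4 → C6 is preserved.
C3, C4 → C6 is preserved.
C2 → C1, C4 is preserved.
C4, C6 → C2 is preserved.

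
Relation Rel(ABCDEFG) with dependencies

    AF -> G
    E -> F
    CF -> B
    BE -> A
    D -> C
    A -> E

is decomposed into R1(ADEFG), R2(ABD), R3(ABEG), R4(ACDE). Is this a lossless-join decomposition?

Chase test. Columns are ABCDEFG; row i has aⱼ where attribute j ∈ Ri, else bᵢⱼ.
Initial tableau (one row per fragment):
  row 1: a1 b12 b13 a4 a5 a6 a7
  row 2: a1 a2 b23 a4 b25 b26 b27
  row 3: a1 a2 b33 b34 a5 b36 a7
  row 4: a1 b42 a3 a4 a5 b46 b47
Rows 1 and 3 agree on E; apply E→F and equate their F entries.
Rows 1 and 4 agree on E; apply E→F and equate their F entries.
Rows 1 and 2 agree on D; apply D→C and equate their C entries.
Rows 1 and 4 agree on D; apply D→C and equate their C entries.
Rows 1 and 2 agree on A; apply A→E and equate their E entries.
Rows 1 and 4 agree on AF; apply AF→G and equate their G entries.
Rows 1 and 2 agree on E; apply E→F and equate their F entries.
Rows 1 and 2 agree on CF; apply CF→B and equate their B entries.
Rows 1 and 4 agree on CF; apply CF→B and equate their B entries.
Rows 1 and 2 agree on AF; apply AF→G and equate their G entries.
Row 1 is now all distinguished symbols — the join is lossless.

Yes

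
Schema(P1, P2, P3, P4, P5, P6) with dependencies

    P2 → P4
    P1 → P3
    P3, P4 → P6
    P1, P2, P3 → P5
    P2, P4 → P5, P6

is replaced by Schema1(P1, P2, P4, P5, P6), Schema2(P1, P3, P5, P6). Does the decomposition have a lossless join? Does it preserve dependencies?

lossless but not dependency-preserving

Lossless test: (P1, P5, P6)⁺ = {P1, P3, P5, P6}, which contains all of one fragment — lossless.
Dependency preservation: the restricted closure of {P3, P4} across the fragments never reaches {P6}, so P3, P4 → P6 cannot be enforced without a join — not preserved.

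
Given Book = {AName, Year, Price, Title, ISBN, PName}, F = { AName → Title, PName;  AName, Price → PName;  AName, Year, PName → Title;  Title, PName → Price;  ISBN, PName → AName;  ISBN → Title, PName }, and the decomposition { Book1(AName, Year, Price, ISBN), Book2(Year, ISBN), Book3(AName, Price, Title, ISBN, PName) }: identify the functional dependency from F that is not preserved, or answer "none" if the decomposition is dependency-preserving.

none

AName → Title, PName lies within Book3.
AName, Price → PName lies within Book3.
AName, Year, PName → Title: restricted closure across fragments reaches Title.
Title, PName → Price lies within Book3.
ISBN, PName → AName lies within Book3.
ISBN → Title, PName lies within Book3.
Every dependency is enforceable on the fragments, so the decomposition is dependency-preserving.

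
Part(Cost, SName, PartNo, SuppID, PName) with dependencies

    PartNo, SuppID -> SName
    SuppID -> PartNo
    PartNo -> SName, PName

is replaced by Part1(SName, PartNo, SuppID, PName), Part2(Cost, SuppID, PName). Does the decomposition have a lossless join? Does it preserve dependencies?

lossless and dependency-preserving

Lossless test: (SuppID, PName)⁺ = {SName, PartNo, SuppID, PName}, which contains all of one fragment — lossless.
Dependency preservation: every FD's attributes lie within a single fragment, so each can be enforced locally — preserved.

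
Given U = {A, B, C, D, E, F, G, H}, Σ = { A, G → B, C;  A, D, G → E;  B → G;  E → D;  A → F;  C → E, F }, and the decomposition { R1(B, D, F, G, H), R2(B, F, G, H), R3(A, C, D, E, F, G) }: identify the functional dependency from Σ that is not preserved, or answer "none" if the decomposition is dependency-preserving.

A, G → B, C

Check A, G → B, C: no single fragment contains all of {A, B, C, G}, and the restricted closure of {A, G} across the fragments never reaches {B, C}.
A, D, G → E is preserved.
B → G is preserved.
E → D is preserved.
A → F is preserved.
C → E, F is preserved.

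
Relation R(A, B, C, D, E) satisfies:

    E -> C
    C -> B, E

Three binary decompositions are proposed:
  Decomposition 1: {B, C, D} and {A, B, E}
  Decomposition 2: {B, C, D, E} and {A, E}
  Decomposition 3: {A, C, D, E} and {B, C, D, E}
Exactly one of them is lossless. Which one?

Decomposition 3

Decomposition 1: common = {B}, closure = {B} → lossy.
Decomposition 2: common = {E}, closure = {B, C, E} → lossy.
Decomposition 3: common = {C, D, E}, closure = {B, C, D, E} → lossless.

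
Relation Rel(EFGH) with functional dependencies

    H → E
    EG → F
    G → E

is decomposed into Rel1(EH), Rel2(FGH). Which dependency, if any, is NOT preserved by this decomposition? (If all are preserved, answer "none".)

Check G → E: no single fragment contains all of {EG}, and the restricted closure of {G} across the fragments never reaches {E}.
H → E is preserved.
EG → F is preserved.

G → E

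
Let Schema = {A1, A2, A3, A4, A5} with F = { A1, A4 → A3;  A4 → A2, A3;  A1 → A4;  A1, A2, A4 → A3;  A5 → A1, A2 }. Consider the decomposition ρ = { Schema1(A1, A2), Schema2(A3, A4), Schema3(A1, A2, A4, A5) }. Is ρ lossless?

Chase test. Columns are A1, A2, A3, A4, A5; row i has aⱼ where attribute j ∈ Schemai, else bᵢⱼ.
Initial tableau (one row per fragment):
  row 1: a1 a2 b13 b14 b15
  row 2: b21 b22 a3 a4 b25
  row 3: a1 a2 b33 a4 a5
Rows 2 and 3 agree on A4; apply A4→A2, A3 and equate their A2, A3 entries.
Rows 1 and 3 agree on A1; apply A1→A4 and equate their A4 entries.
Rows 1 and 3 agree on A1, A2, A4; apply A1, A2, A4→A3 and equate their A3 entries.
Row 3 is now all distinguished symbols — the join is lossless.

Yes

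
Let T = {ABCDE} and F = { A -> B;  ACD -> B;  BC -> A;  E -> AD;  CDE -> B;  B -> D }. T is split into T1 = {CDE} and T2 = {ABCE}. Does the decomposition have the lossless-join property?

Yes

Common attributes: T1 ∩ T2 = {CE}.
Closure of {CE}: E → AD applies, adding AD; CDE → B applies, adding B. So (CE)⁺ = {ABCDE}.
This closure contains every attribute of T1, so T1 ∩ T2 → T1. The join is lossless.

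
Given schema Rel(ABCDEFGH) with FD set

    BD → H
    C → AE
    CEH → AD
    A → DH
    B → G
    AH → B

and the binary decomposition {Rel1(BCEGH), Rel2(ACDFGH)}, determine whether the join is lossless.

Yes

Common attributes: Rel1 ∩ Rel2 = {CGH}.
Closure of {CGH}: C → AE applies, adding AE; CEH → AD applies, adding D; AH → B applies, adding B. So (CGH)⁺ = {ABCDEGH}.
This closure contains every attribute of Rel1, so Rel1 ∩ Rel2 → Rel1. The join is lossless.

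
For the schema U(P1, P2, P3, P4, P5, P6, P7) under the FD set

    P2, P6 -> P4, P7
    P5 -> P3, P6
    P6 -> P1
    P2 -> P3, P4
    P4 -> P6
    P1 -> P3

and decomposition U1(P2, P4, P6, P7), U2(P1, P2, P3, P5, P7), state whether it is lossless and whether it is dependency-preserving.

Lossless test: (P2, P7)⁺ = {P1, P2, P3, P4, P6, P7}, which contains all of one fragment — lossless.
Dependency preservation: the restricted closure of {P5} across the fragments never reaches {P3, P6}, so P5 → P3, P6 cannot be enforced without a join — not preserved.

lossless but not dependency-preserving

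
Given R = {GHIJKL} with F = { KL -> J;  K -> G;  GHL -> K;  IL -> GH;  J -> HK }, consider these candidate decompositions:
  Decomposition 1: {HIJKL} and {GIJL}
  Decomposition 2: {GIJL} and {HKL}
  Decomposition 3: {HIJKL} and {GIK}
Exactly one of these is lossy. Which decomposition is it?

Decomposition 2

Decomposition 1: common = {IJL}, closure = {GHIJKL} → lossless.
Decomposition 2: common = {L}, closure = {L} → lossy.
Decomposition 3: common = {IK}, closure = {GIK} → lossless.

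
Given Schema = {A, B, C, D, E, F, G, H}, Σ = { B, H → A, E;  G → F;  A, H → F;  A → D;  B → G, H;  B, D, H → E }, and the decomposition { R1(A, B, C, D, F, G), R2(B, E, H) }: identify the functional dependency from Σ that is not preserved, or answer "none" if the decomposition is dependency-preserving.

A, H → F

Check A, H → F: no single fragment contains all of {A, F, H}, and the restricted closure of {A, H} across the fragments never reaches {F}.
B, H → A, E is preserved.
G → F is preserved.
A → D is preserved.
B → G, H is preserved.
B, D, H → E is preserved.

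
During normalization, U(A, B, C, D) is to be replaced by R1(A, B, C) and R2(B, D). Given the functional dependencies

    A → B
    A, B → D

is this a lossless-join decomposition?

No

Common attributes: R1 ∩ R2 = {B}.
No dependency enlarges {B}, so (B)⁺ = {B}.
The closure contains neither all of R1 = {A, B, C} nor all of R2 = {B, D}, so the common attributes are not a superkey of either fragment. The join is lossy.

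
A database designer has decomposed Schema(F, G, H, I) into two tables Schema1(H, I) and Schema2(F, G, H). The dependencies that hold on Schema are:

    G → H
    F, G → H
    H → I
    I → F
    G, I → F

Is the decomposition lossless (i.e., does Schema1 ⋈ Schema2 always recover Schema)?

Yes

Common attributes: Schema1 ∩ Schema2 = {H}.
Closure of {H}: H → I applies, adding I; I → F applies, adding F. So (H)⁺ = {F, H, I}.
This closure contains every attribute of Schema1, so Schema1 ∩ Schema2 → Schema1. The join is lossless.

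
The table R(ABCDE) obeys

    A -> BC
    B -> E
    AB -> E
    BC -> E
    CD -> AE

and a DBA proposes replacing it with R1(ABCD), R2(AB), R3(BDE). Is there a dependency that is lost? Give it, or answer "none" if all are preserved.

A → BC lies within R1.
B → E lies within R3.
AB → E: restricted closure across fragments reaches E.
BC → E: restricted closure across fragments reaches E.
CD → AE: restricted closure across fragments reaches AE.
Every dependency is enforceable on the fragments, so the decomposition is dependency-preserving.

none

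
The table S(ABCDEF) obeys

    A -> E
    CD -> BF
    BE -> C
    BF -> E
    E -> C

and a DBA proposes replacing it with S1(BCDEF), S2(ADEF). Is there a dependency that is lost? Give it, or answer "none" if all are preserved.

A → E lies within S2.
CD → BF lies within S1.
BE → C lies within S1.
BF → E lies within S1.
E → C lies within S1.
Every dependency is enforceable on the fragments, so the decomposition is dependency-preserving.

none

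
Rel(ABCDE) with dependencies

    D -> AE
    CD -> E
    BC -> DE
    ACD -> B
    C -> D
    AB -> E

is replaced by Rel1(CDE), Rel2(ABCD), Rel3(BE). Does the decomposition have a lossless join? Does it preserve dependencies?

Lossless test (chase): Rows 1 and 2 agree on D; apply D→AE and equate their AE entries. Rows 1 and 2 agree on ACD; apply ACD→B and equate their B entries. Row 1 is now all distinguished symbols — the join is lossless.
Dependency preservation: the restricted closure of {AB} across the fragments never reaches {E}, so AB → E cannot be enforced without a join — not preserved.

lossless but not dependency-preserving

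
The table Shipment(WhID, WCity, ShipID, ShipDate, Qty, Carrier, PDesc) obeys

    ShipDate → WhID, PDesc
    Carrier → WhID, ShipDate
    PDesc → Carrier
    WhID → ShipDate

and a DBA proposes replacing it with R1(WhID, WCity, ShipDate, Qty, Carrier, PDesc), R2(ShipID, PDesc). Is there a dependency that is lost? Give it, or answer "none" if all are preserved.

ShipDate → WhID, PDesc lies within R1.
Carrier → WhID, ShipDate lies within R1.
PDesc → Carrier lies within R1.
WhID → ShipDate lies within R1.
Every dependency is enforceable on the fragments, so the decomposition is dependency-preserving.

none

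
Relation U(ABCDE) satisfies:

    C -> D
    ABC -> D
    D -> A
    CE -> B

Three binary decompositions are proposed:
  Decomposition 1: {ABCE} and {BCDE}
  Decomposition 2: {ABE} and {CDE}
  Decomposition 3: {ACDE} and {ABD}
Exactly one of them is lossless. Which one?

Decomposition 1: common = {BCE}, closure = {ABCDE} → lossless.
Decomposition 2: common = {E}, closure = {E} → lossy.
Decomposition 3: common = {AD}, closure = {AD} → lossy.

Decomposition 1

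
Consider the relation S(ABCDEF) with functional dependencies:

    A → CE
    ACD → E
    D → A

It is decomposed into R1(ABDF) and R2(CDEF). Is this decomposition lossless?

Common attributes: R1 ∩ R2 = {DF}.
Closure of {DF}: D → A applies, adding A; A → CE applies, adding CE. So (DF)⁺ = {ACDEF}.
This closure contains every attribute of R2, so R1 ∩ R2 → R2. The join is lossless.

Yes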